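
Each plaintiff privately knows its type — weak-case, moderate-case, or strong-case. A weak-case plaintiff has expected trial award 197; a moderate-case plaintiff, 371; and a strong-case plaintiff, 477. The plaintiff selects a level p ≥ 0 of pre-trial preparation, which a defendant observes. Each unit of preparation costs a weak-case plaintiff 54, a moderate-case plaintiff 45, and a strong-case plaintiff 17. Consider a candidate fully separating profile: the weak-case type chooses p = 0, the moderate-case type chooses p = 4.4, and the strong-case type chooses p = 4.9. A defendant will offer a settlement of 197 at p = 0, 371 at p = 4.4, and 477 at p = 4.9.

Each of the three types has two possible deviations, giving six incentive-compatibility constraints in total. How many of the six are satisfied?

Weak-case (own payoff 197): to p=4.4 gives 371 − 54×4.4 = 133.4 → no gain ✓; to p=4.9 gives 477 − 54×4.9 = 212.4 → profitable ✗.
Strong-case (own payoff 477 − 17×4.9 = 393.7): to p=0 gives 197 → no gain ✓; to p=4.4 gives 371 − 17×4.4 = 296.2 → no gain ✓.
Moderate-case (own payoff 371 − 45×4.4 = 173): to p=0 gives 197 → profitable ✗; to p=4.9 gives 477 − 45×4.9 = 256.5 → profitable ✗.
3 of the 6 constraints hold; not an equilibrium.

3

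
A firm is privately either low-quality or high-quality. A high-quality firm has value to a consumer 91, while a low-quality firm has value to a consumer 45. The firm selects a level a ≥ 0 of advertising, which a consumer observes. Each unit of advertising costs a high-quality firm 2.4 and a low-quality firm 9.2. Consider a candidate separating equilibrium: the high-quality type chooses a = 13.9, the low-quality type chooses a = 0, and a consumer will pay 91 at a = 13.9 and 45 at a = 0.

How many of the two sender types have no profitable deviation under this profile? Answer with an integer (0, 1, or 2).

Low-quality type: stay at 0 → 45; mimic → 91 − 9.2 × 13.9 = -36.88. IC holds (45 ≥ -36.88).
High-quality type: signal → 91 − 2.4 × 13.9 = 57.64; deviate to 0 → 45. IC holds (57.64 ≥ 45).
2 of 2 constraints hold, so this is a separating equilibrium.

2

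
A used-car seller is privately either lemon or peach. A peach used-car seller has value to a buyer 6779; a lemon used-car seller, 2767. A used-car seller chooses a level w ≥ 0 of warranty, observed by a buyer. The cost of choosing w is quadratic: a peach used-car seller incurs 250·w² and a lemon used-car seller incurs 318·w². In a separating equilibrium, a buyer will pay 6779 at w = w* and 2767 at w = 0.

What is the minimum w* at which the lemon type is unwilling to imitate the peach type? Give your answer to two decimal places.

The lemon type at w = 0 receives 2767; imitating at w* yields 6779 − 318·w*².
Indifference: 2767 = 6779 − 318·w*², so w*² = (6779 − 2767) / 318 ≈ 12.6164.
w* = √12.6164 ≈ 3.55.

3.55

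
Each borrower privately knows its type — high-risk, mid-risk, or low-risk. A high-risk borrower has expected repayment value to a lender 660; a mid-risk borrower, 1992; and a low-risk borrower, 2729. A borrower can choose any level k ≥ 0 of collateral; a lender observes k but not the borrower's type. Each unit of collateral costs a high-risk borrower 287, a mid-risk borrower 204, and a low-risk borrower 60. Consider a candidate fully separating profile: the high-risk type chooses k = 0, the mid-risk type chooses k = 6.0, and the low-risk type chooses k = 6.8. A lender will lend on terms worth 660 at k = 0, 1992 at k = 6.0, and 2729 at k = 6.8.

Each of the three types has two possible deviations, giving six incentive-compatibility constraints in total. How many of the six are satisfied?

High-risk (own payoff 660): to k=6.0 gives 1992 − 287×6.0 = 270 → no gain ✓; to k=6.8 gives 2729 − 287×6.8 = 777.4 → profitable ✗.
Low-risk (own payoff 2729 − 60×6.8 = 2321): to k=0 gives 660 → no gain ✓; to k=6.0 gives 1992 − 60×6.0 = 1632 → no gain ✓.
Mid-risk (own payoff 1992 − 204×6.0 = 768): to k=0 gives 660 → no gain ✓; to k=6.8 gives 2729 − 204×6.8 = 1341.8 → profitable ✗.
4 of the 6 constraints hold; not an equilibrium.

4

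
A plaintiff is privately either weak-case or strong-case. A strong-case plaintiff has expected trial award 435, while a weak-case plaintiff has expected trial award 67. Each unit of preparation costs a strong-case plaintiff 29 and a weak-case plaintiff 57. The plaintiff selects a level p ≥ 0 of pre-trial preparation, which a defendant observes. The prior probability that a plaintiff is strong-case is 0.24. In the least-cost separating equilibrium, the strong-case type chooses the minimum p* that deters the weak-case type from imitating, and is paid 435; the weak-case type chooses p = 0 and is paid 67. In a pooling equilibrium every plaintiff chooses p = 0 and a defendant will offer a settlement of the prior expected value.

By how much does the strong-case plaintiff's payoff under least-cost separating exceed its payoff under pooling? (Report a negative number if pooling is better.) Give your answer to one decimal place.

Least-cost separating signal: p* solves 67 = 435 − 57·p*, so p* = (435 − 67)/57 ≈ 6.4561.
Strong-case type's separating payoff: 435 − 29 × p* = 435 − 29 × (435 − 67)/57 = 435 − 10672/57 ≈ 247.772.
Pooling payoff: 0.24 × 435 + 0.76 × 67 = 155.32.
Difference: 247.772 − 155.32 = 92.452, i.e. 92.5 to one decimal place.
The strong-case type prefers to separate.

92.5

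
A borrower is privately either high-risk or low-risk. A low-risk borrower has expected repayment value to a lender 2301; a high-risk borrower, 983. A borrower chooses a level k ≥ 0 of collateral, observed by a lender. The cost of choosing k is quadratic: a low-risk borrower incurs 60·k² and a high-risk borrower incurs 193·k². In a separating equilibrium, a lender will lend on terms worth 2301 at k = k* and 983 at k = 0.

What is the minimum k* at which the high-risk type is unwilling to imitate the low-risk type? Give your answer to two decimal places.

2.61

The high-risk type at k = 0 receives 983; imitating at k* yields 2301 − 193·k*².
Indifference: 983 = 2301 − 193·k*², so k*² = (2301 − 983) / 193 ≈ 6.8290.
k* = √6.8290 ≈ 2.61.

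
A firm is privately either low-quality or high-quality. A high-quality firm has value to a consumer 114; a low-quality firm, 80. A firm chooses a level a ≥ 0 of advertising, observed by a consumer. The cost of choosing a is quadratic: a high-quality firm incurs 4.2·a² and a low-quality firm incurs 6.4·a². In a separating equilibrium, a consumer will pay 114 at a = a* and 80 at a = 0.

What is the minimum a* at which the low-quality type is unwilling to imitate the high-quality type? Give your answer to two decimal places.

2.30

The low-quality type at a = 0 receives 80; imitating at a* yields 114 − 6.4·a*².
Indifference: 80 = 114 − 6.4·a*², so a*² = (114 − 80) / 6.4 = 5.3125.
a* = √5.3125 ≈ 2.30.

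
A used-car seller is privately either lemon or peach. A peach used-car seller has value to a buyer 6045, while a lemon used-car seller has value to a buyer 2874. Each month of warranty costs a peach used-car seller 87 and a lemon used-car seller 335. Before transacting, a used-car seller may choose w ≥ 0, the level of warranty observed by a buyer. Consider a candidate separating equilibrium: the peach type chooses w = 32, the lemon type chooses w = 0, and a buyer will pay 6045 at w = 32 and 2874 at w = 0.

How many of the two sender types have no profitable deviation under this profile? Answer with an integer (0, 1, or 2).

2

Peach type: signal → 6045 − 87 × 32 = 3261; deviate to 0 → 2874. IC holds (3261 ≥ 2874).
Lemon type: stay at 0 → 2874; mimic → 6045 − 335 × 32 = -4675. IC holds (2874 ≥ -4675).
2 of 2 constraints hold, so this is a separating equilibrium.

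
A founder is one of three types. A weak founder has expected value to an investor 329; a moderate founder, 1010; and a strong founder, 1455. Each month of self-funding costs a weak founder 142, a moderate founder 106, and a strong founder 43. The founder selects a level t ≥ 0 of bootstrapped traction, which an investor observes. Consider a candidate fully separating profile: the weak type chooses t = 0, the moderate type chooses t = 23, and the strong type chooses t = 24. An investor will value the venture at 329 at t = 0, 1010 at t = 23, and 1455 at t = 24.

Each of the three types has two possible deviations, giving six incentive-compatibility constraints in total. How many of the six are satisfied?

4

Weak (own payoff 329): to t=23 gives 1010 − 142×23 = -2256 → no gain ✓; to t=24 gives 1455 − 142×24 = -1953 → no gain ✓.
Moderate (own payoff 1010 − 106×23 = -1428): to t=0 gives 329 → profitable ✗; to t=24 gives 1455 − 106×24 = -1089 → profitable ✗.
Strong (own payoff 1455 − 43×24 = 423): to t=0 gives 329 → no gain ✓; to t=23 gives 1010 − 43×23 = 21 → no gain ✓.
4 of the 6 constraints hold; not an equilibrium.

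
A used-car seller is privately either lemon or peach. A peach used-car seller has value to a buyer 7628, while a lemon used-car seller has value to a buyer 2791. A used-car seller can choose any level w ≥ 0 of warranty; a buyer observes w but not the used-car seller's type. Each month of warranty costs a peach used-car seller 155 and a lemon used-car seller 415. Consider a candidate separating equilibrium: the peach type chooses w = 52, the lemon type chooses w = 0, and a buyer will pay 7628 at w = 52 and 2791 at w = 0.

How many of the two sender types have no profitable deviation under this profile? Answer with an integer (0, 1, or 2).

Peach type: signal → 7628 − 155 × 52 = -432; deviate to 0 → 2791. IC fails (-432 < 2791).
Lemon type: stay at 0 → 2791; mimic → 7628 − 415 × 52 = -13952. IC holds (2791 ≥ -13952).
1 of 2 constraints hold, so this profile is not an equilibrium.

1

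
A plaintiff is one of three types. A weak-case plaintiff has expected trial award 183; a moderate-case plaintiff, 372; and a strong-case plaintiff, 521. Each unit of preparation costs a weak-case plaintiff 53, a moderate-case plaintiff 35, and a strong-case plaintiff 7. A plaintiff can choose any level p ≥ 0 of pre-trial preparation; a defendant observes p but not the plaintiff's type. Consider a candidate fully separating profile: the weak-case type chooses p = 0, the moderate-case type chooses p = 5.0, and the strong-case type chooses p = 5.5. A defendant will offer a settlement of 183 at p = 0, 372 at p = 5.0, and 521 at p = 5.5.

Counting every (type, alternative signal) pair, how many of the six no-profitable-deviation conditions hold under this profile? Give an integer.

Weak-case (own payoff 183): to p=5.0 gives 372 − 53×5.0 = 107 → no gain ✓; to p=5.5 gives 521 − 53×5.5 = 229.5 → profitable ✗.
Strong-case (own payoff 521 − 7×5.5 = 482.5): to p=0 gives 183 → no gain ✓; to p=5.0 gives 372 − 7×5.0 = 337 → no gain ✓.
Moderate-case (own payoff 372 − 35×5.0 = 197): to p=0 gives 183 → no gain ✓; to p=5.5 gives 521 − 35×5.5 = 328.5 → profitable ✗.
4 of the 6 constraints hold; not an equilibrium.

4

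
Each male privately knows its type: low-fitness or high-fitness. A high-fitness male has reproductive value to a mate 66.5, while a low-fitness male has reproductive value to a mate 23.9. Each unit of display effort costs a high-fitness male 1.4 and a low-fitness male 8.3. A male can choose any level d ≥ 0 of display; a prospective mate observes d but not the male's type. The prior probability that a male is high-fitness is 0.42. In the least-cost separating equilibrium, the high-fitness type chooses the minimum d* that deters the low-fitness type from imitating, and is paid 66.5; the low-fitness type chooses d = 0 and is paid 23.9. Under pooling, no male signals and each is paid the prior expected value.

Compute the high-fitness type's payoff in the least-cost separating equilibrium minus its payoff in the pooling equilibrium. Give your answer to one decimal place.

Least-cost separating signal: d* solves 23.9 = 66.5 − 8.3·d*, so d* = (66.5 − 23.9)/8.3 ≈ 5.1325.
High-fitness type's separating payoff: 66.5 − 1.4 × d* = 66.5 − 1.4 × (66.5 − 23.9)/8.3 = 66.5 − 59.64/8.3 ≈ 59.314.
Pooling payoff: 0.42 × 66.5 + 0.58 × 23.9 = 41.792.
Difference: 59.314 − 41.792 = 17.522, i.e. 17.5 to one decimal place.
The high-fitness type prefers to separate.

17.5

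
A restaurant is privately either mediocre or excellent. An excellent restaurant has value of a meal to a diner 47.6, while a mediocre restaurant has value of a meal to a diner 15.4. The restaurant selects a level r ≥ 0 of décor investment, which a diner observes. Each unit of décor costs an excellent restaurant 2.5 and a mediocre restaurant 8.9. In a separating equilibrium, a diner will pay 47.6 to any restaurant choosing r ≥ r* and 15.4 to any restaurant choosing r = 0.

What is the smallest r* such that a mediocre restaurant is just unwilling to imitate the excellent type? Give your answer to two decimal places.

3.62

A mediocre restaurant choosing r = 0 receives 15.4.
Imitating at r* instead would pay 47.6 at cost 8.9·r*, netting 47.6 − 8.9·r*.
Indifference: 15.4 = 47.6 − 8.9·r*, so r* = (47.6 − 15.4) / 8.9 ≈ 3.62.
This is the mediocre type's binding incentive-compatibility constraint; any r ≥ 3.62 sustains separation on that side.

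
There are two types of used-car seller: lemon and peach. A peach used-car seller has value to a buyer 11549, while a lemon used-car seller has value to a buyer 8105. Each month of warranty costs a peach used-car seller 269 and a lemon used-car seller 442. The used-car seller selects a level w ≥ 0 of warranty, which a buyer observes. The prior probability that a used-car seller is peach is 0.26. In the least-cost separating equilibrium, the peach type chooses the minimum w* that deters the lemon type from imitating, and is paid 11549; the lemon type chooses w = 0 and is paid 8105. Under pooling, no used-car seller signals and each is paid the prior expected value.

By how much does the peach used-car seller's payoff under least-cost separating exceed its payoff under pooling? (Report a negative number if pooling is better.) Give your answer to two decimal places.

452.55

Least-cost separating signal: w* solves 8105 = 11549 − 442·w*, so w* = (11549 − 8105)/442 ≈ 7.7919.
Peach type's separating payoff: 11549 − 269 × w* = 11549 − 269 × (11549 − 8105)/442 = 11549 − 926436/442 ≈ 9452.9910.
Pooling payoff: 0.26 × 11549 + 0.74 × 8105 = 9000.44.
Difference: 9452.9910 − 9000.44 = 452.551, i.e. 452.55 to two decimal places.
The peach type prefers to separate.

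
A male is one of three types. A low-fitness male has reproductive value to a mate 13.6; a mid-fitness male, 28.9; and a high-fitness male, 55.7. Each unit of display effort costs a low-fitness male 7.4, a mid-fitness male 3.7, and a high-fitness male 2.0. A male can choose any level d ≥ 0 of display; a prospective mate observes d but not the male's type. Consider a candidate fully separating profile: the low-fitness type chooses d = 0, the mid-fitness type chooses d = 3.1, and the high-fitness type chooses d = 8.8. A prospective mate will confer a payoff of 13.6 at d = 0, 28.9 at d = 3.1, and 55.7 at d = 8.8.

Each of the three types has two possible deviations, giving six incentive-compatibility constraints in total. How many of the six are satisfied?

5

Mid-fitness (own payoff 28.9 − 3.7×3.1 = 17.43): to d=0 gives 13.6 → no gain ✓; to d=8.8 gives 55.7 − 3.7×8.8 = 23.14 → profitable ✗.
High-fitness (own payoff 55.7 − 2.0×8.8 = 38.1): to d=0 gives 13.6 → no gain ✓; to d=3.1 gives 28.9 − 2.0×3.1 = 22.7 → no gain ✓.
Low-fitness (own payoff 13.6): to d=3.1 gives 28.9 − 7.4×3.1 = 5.96 → no gain ✓; to d=8.8 gives 55.7 − 7.4×8.8 = -9.42 → no gain ✓.
5 of the 6 constraints hold; not an equilibrium.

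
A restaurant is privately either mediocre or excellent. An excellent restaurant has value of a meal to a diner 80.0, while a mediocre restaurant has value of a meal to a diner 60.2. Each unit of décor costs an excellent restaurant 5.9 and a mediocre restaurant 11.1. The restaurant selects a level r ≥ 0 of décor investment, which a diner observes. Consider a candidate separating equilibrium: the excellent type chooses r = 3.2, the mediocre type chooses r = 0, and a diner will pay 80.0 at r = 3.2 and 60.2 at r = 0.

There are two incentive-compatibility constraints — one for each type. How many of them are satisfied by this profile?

2

Mediocre type: stay at 0 → 60.2; mimic → 80.0 − 11.1 × 3.2 = 44.48. IC holds (60.2 ≥ 44.48).
Excellent type: signal → 80.0 − 5.9 × 3.2 = 61.12; deviate to 0 → 60.2. IC holds (61.12 ≥ 60.2).
2 of 2 constraints hold, so this is a separating equilibrium.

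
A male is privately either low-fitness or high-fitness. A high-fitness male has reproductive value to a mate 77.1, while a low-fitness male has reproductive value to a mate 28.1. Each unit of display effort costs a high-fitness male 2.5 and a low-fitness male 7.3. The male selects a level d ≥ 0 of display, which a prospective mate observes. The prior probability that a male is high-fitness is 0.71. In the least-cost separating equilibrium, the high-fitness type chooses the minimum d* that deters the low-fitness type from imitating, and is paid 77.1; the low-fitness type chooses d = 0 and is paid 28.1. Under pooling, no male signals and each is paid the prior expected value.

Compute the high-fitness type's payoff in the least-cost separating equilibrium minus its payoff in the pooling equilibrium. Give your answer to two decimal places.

-2.57

Least-cost separating signal: d* solves 28.1 = 77.1 − 7.3·d*, so d* = (77.1 − 28.1)/7.3 ≈ 6.7123.
High-fitness type's separating payoff: 77.1 − 2.5 × d* = 77.1 − 2.5 × (77.1 − 28.1)/7.3 = 77.1 − 122.5/7.3 ≈ 60.3192.
Pooling payoff: 0.71 × 77.1 + 0.29 × 28.1 = 62.89.
Difference: 60.3192 − 62.89 = -2.5708, i.e. -2.57 to two decimal places.
The high-fitness type would prefer the pooling outcome.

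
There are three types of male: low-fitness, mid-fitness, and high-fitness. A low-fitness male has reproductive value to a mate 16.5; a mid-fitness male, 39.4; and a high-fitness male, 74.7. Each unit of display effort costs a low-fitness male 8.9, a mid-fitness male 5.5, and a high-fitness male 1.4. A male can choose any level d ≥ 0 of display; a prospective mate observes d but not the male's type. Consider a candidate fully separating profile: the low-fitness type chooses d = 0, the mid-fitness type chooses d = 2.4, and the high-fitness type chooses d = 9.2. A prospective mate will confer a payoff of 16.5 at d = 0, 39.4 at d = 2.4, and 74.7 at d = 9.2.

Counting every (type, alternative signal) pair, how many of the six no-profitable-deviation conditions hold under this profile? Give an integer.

Low-fitness (own payoff 16.5): to d=2.4 gives 39.4 − 8.9×2.4 = 18.04 → profitable ✗; to d=9.2 gives 74.7 − 8.9×9.2 = -7.18 → no gain ✓.
Mid-fitness (own payoff 39.4 − 5.5×2.4 = 26.2): to d=0 gives 16.5 → no gain ✓; to d=9.2 gives 74.7 − 5.5×9.2 = 24.1 → no gain ✓.
High-fitness (own payoff 74.7 − 1.4×9.2 = 61.82): to d=0 gives 16.5 → no gain ✓; to d=2.4 gives 39.4 − 1.4×2.4 = 36.04 → no gain ✓.
5 of the 6 constraints hold; not an equilibrium.

5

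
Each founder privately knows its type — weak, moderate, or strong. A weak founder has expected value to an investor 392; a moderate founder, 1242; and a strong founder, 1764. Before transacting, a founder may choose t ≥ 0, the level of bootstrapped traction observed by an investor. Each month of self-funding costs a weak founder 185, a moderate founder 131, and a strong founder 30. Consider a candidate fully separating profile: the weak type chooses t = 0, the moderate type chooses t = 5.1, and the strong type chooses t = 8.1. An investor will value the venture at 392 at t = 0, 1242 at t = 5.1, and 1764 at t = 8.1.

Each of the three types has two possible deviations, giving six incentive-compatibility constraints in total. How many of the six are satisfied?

Strong (own payoff 1764 − 30×8.1 = 1521): to t=0 gives 392 → no gain ✓; to t=5.1 gives 1242 − 30×5.1 = 1089 → no gain ✓.
Weak (own payoff 392): to t=5.1 gives 1242 − 185×5.1 = 298.5 → no gain ✓; to t=8.1 gives 1764 − 185×8.1 = 265.5 → no gain ✓.
Moderate (own payoff 1242 − 131×5.1 = 573.9): to t=0 gives 392 → no gain ✓; to t=8.1 gives 1764 − 131×8.1 = 702.9 → profitable ✗.
5 of the 6 constraints hold; not an equilibrium.

5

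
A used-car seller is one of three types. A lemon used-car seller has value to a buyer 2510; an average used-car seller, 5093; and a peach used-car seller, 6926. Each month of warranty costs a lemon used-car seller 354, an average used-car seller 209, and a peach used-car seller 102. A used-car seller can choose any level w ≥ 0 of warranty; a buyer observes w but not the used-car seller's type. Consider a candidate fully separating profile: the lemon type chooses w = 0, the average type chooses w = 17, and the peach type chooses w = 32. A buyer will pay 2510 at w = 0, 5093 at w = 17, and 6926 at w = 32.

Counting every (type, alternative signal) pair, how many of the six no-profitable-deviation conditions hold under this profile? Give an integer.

Average (own payoff 5093 − 209×17 = 1540): to w=0 gives 2510 → profitable ✗; to w=32 gives 6926 − 209×32 = 238 → no gain ✓.
Peach (own payoff 6926 − 102×32 = 3662): to w=0 gives 2510 → no gain ✓; to w=17 gives 5093 − 102×17 = 3359 → no gain ✓.
Lemon (own payoff 2510): to w=17 gives 5093 − 354×17 = -925 → no gain ✓; to w=32 gives 6926 − 354×32 = -4402 → no gain ✓.
5 of the 6 constraints hold; not an equilibrium.

5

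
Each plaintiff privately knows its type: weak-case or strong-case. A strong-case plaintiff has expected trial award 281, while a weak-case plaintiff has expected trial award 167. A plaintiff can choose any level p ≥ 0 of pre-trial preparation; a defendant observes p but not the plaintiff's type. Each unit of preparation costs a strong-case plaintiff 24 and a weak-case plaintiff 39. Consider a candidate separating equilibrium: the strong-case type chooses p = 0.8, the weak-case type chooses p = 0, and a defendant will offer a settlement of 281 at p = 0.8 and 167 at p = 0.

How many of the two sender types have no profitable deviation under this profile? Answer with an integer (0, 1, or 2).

1

Strong-case type: signal → 281 − 24 × 0.8 = 261.8; deviate to 0 → 167. IC holds (261.8 ≥ 167).
Weak-case type: stay at 0 → 167; mimic → 281 − 39 × 0.8 = 249.8. IC fails (167 < 249.8).
1 of 2 constraints hold, so this profile is not an equilibrium.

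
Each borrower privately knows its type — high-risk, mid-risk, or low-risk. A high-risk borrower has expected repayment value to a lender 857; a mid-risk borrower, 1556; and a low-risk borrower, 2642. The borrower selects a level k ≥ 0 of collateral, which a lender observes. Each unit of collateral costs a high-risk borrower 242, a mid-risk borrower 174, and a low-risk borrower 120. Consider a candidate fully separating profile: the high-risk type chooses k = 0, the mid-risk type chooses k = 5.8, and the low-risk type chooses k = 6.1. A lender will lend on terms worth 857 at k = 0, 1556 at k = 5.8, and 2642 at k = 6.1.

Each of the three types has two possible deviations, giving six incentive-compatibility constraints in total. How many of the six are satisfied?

Low-risk (own payoff 2642 − 120×6.1 = 1910): to k=0 gives 857 → no gain ✓; to k=5.8 gives 1556 − 120×5.8 = 860 → no gain ✓.
High-risk (own payoff 857): to k=5.8 gives 1556 − 242×5.8 = 152.4 → no gain ✓; to k=6.1 gives 2642 − 242×6.1 = 1165.8 → profitable ✗.
Mid-risk (own payoff 1556 − 174×5.8 = 546.8): to k=0 gives 857 → profitable ✗; to k=6.1 gives 2642 − 174×6.1 = 1580.6 → profitable ✗.
3 of the 6 constraints hold; not an equilibrium.

3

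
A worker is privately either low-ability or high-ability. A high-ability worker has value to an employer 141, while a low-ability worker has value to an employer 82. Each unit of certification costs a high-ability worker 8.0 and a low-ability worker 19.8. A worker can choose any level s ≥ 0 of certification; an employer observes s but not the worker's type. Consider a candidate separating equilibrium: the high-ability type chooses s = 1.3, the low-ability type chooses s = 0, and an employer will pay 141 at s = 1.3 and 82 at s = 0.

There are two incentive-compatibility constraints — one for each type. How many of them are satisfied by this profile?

Low-ability type: stay at 0 → 82; mimic → 141 − 19.8 × 1.3 = 115.26. IC fails (82 < 115.26).
High-ability type: signal → 141 − 8.0 × 1.3 = 130.6; deviate to 0 → 82. IC holds (130.6 ≥ 82).
1 of 2 constraints hold, so this profile is not an equilibrium.

1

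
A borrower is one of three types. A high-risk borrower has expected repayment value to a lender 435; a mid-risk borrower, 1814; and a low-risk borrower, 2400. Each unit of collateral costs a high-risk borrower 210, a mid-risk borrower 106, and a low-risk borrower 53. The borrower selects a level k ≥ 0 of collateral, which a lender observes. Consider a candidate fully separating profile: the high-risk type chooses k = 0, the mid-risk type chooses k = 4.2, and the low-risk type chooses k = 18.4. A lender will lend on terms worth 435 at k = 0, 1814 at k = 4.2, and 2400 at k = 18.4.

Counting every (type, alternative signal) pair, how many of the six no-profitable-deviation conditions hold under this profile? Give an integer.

4

Low-risk (own payoff 2400 − 53×18.4 = 1424.8): to k=0 gives 435 → no gain ✓; to k=4.2 gives 1814 − 53×4.2 = 1591.4 → profitable ✗.
High-risk (own payoff 435): to k=4.2 gives 1814 − 210×4.2 = 932 → profitable ✗; to k=18.4 gives 2400 − 210×18.4 = -1464 → no gain ✓.
Mid-risk (own payoff 1814 − 106×4.2 = 1368.8): to k=0 gives 435 → no gain ✓; to k=18.4 gives 2400 − 106×18.4 = 449.6 → no gain ✓.
4 of the 6 constraints hold; not an equilibrium.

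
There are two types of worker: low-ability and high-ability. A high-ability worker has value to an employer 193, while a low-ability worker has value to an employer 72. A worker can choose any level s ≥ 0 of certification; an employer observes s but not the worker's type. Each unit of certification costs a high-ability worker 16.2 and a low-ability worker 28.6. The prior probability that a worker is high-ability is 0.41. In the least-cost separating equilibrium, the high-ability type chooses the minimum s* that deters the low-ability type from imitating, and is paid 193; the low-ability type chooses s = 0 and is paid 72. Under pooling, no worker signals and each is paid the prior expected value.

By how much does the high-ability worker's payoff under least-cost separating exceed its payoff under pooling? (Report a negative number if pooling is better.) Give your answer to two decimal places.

Least-cost separating signal: s* solves 72 = 193 − 28.6·s*, so s* = (193 − 72)/28.6 ≈ 4.2308.
High-ability type's separating payoff: 193 − 16.2 × s* = 193 − 16.2 × (193 − 72)/28.6 = 193 − 1960.2/28.6 ≈ 124.4615.
Pooling payoff: 0.41 × 193 + 0.59 × 72 = 121.61.
Difference: 124.4615 − 121.61 = 2.8515, i.e. 2.85 to two decimal places.
The high-ability type prefers to separate.

2.85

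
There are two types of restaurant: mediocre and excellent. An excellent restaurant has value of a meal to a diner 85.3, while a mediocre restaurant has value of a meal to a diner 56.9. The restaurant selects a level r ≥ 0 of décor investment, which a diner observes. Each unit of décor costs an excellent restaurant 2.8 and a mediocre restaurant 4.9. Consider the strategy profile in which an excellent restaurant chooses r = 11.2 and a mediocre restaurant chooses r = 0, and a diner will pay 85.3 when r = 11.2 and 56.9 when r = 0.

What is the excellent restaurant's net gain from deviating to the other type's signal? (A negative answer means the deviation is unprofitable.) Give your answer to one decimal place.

3.0

Playing r = 11.2 the excellent restaurant receives 85.3 − 2.8 × 11.2 = 53.94.
Deviating to r = 0 yields 56.9 instead.
Gain from deviating: 56.9 − 53.94 = 2.96, i.e. 3.0 to one decimal place.
The gain is positive, so the excellent type's incentive-compatibility constraint is violated — this profile is not a separating equilibrium.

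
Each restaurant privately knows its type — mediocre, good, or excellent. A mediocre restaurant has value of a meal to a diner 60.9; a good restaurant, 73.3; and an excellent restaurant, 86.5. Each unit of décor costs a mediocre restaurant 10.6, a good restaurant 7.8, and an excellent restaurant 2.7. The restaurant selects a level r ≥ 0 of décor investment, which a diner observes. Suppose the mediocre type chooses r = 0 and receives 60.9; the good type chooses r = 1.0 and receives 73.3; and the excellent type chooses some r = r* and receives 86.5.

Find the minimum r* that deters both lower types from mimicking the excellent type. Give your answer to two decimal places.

2.69

Good type (on-path payoff 73.3 − 7.8×1.0 = 65.5) won't mimic when 65.5 ≥ 86.5 − 7.8·r*, i.e. r* ≥ 2.69.
Mediocre type (on-path payoff 60.9) won't mimic when 60.9 ≥ 86.5 − 10.6·r*, i.e. r* ≥ 2.42.
Both must hold, so r* = max(2.42, 2.69) = 2.69. The good type's constraint binds.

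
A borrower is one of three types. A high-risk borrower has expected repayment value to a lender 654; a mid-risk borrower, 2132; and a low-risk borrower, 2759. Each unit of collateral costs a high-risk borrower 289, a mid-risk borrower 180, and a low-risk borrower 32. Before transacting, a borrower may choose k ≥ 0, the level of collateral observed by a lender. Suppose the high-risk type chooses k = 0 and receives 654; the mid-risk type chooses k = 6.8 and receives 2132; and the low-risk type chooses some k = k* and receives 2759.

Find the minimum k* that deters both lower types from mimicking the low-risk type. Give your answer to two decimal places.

10.28

High-risk type (on-path payoff 654) won't mimic when 654 ≥ 2759 − 289·k*, i.e. k* ≥ 7.28.
Mid-risk type (on-path payoff 2132 − 180×6.8 = 908) won't mimic when 908 ≥ 2759 − 180·k*, i.e. k* ≥ 10.28.
Both must hold, so k* = max(7.28, 10.28) = 10.28. The mid-risk type's constraint binds.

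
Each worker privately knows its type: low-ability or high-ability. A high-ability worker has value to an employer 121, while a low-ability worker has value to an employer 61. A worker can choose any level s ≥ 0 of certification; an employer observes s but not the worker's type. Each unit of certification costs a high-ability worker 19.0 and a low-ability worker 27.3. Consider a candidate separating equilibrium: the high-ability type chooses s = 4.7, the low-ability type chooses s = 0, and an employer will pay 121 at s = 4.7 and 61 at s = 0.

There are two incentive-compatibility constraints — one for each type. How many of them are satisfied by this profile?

1

Low-ability type: stay at 0 → 61; mimic → 121 − 27.3 × 4.7 = -7.31. IC holds (61 ≥ -7.31).
High-ability type: signal → 121 − 19.0 × 4.7 = 31.7; deviate to 0 → 61. IC fails (31.7 < 61).
1 of 2 constraints hold, so this profile is not an equilibrium.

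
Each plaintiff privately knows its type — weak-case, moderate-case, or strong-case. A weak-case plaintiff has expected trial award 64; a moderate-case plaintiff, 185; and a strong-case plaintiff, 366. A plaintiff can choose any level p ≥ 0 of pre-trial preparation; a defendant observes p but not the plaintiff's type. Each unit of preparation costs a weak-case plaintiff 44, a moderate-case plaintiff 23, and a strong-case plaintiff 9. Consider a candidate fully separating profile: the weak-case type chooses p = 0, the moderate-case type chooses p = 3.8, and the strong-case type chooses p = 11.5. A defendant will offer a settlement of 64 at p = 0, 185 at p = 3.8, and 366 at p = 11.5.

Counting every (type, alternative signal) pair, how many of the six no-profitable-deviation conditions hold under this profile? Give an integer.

5

Strong-case (own payoff 366 − 9×11.5 = 262.5): to p=0 gives 64 → no gain ✓; to p=3.8 gives 185 − 9×3.8 = 150.8 → no gain ✓.
Moderate-case (own payoff 185 − 23×3.8 = 97.6): to p=0 gives 64 → no gain ✓; to p=11.5 gives 366 − 23×11.5 = 101.5 → profitable ✗.
Weak-case (own payoff 64): to p=3.8 gives 185 − 44×3.8 = 17.8 → no gain ✓; to p=11.5 gives 366 − 44×11.5 = -140 → no gain ✓.
5 of the 6 constraints hold; not an equilibrium.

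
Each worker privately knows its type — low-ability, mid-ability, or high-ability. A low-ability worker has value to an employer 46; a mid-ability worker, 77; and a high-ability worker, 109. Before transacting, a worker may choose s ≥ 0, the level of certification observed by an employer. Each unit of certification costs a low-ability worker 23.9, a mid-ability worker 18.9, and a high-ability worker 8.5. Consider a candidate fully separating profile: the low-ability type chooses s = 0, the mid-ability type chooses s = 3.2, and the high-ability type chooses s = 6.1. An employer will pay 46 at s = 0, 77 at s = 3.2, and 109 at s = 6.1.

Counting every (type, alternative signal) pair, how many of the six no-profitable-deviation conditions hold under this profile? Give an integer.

Low-ability (own payoff 46): to s=3.2 gives 77 − 23.9×3.2 = 0.52 → no gain ✓; to s=6.1 gives 109 − 23.9×6.1 = -36.79 → no gain ✓.
High-ability (own payoff 109 − 8.5×6.1 = 57.15): to s=0 gives 46 → no gain ✓; to s=3.2 gives 77 − 8.5×3.2 = 49.8 → no gain ✓.
Mid-ability (own payoff 77 − 18.9×3.2 = 16.52): to s=0 gives 46 → profitable ✗; to s=6.1 gives 109 − 18.9×6.1 = -6.29 → no gain ✓.
5 of the 6 constraints hold; not an equilibrium.

5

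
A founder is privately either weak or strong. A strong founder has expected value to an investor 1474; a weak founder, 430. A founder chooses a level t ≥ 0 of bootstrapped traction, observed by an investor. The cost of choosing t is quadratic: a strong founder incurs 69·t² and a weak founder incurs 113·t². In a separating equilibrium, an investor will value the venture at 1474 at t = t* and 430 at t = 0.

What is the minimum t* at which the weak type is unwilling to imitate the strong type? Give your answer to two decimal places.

3.04

The weak type at t = 0 receives 430; imitating at t* yields 1474 − 113·t*².
Indifference: 430 = 1474 − 113·t*², so t*² = (1474 − 430) / 113 ≈ 9.2389.
t* = √9.2389 ≈ 3.04.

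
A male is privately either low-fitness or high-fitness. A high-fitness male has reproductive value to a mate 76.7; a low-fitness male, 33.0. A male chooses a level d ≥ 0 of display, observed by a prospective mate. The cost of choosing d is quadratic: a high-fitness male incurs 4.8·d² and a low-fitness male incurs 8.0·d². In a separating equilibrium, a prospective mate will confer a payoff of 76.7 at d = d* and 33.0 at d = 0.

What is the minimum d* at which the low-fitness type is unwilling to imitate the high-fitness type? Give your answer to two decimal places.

2.34

The low-fitness type at d = 0 receives 33.0; imitating at d* yields 76.7 − 8.0·d*².
Indifference: 33.0 = 76.7 − 8.0·d*², so d*² = (76.7 − 33.0) / 8.0 = 5.4625.
d* = √5.4625 ≈ 2.34.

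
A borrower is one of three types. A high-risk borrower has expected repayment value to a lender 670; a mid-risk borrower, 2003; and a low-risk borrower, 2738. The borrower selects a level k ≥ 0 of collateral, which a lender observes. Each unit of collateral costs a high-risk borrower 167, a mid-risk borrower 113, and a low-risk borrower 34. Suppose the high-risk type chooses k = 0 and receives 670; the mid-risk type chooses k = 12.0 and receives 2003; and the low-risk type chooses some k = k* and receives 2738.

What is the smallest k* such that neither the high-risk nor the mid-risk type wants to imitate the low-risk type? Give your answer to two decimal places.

High-risk type (on-path payoff 670) won't mimic when 670 ≥ 2738 − 167·k*, i.e. k* ≥ 12.38.
Mid-risk type (on-path payoff 2003 − 113×12.0 = 647) won't mimic when 647 ≥ 2738 − 113·k*, i.e. k* ≥ 18.50.
Both must hold, so k* = max(12.38, 18.50) = 18.50. The mid-risk type's constraint binds.

18.50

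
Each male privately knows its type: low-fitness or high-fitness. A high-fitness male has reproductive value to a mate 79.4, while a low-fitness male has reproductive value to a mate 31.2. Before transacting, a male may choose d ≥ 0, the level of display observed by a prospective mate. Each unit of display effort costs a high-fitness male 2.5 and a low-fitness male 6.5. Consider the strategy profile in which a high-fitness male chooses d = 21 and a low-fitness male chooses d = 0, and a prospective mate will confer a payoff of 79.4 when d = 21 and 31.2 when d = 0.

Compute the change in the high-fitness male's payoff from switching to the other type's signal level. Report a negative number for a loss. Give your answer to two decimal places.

Playing d = 21 the high-fitness male receives 79.4 − 2.5 × 21 = 26.9.
Deviating to d = 0 yields 31.2 instead.
Gain from deviating: 31.2 − 26.9 = 4.30.
The gain is positive, so the high-fitness type's incentive-compatibility constraint is violated — this profile is not a separating equilibrium.

4.30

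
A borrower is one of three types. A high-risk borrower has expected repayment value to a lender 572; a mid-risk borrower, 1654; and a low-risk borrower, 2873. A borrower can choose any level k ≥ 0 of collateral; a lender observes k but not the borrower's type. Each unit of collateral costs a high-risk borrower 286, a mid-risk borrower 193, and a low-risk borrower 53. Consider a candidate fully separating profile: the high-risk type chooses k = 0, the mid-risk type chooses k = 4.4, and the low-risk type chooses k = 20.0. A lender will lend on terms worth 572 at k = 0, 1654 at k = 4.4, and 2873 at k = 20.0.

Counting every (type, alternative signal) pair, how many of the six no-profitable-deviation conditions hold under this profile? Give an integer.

Mid-risk (own payoff 1654 − 193×4.4 = 804.8): to k=0 gives 572 → no gain ✓; to k=20.0 gives 2873 − 193×20.0 = -987 → no gain ✓.
High-risk (own payoff 572): to k=4.4 gives 1654 − 286×4.4 = 395.6 → no gain ✓; to k=20.0 gives 2873 − 286×20.0 = -2847 → no gain ✓.
Low-risk (own payoff 2873 − 53×20.0 = 1813): to k=0 gives 572 → no gain ✓; to k=4.4 gives 1654 − 53×4.4 = 1420.8 → no gain ✓.
6 of the 6 constraints hold; this profile is a separating equilibrium.

6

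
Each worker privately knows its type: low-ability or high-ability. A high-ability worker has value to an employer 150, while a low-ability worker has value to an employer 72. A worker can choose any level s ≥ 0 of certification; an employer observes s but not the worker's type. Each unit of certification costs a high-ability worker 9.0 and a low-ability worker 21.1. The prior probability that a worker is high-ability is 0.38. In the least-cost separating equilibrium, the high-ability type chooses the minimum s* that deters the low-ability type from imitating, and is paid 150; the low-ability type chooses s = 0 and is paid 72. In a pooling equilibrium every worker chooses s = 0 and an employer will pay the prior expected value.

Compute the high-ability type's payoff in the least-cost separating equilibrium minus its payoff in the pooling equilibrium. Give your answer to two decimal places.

Least-cost separating signal: s* solves 72 = 150 − 21.1·s*, so s* = (150 − 72)/21.1 ≈ 3.6967.
High-ability type's separating payoff: 150 − 9.0 × s* = 150 − 9.0 × (150 − 72)/21.1 = 150 − 702/21.1 ≈ 116.7299.
Pooling payoff: 0.38 × 150 + 0.62 × 72 = 101.64.
Difference: 116.7299 − 101.64 = 15.0899, i.e. 15.09 to two decimal places.
The high-ability type prefers to separate.

15.09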